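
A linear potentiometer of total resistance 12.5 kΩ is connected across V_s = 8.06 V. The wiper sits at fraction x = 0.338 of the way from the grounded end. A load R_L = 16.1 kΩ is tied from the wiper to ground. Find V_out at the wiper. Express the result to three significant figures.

Split the track: R_lower = x·R_p = 4.225 kΩ, R_upper = (1−x)·R_p = 8.275 kΩ.
(x·R_p) ‖ R_L = 3.347 kΩ.
Then V_out = V_s · 3.347/(8.275 + 3.347) = 2.321 V.

V_out ≈ 2.32 V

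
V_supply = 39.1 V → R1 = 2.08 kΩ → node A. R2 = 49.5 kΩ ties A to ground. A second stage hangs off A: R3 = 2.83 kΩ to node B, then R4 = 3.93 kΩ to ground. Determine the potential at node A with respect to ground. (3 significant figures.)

Node A sees R2 in parallel with the series input of stage 2, R3 + R4 = 6.760 kΩ.
Effective lower resistance at A: R2 ‖ 6.760 = 5.948 kΩ.
First divider: V_A = V_supply · 5.948/(2.08 + 5.948) = 28.97 V.

V_A ≈ 29.0 V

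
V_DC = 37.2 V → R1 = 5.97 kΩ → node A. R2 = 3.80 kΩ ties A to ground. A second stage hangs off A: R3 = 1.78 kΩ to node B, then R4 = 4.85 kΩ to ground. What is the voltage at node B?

Node A sees R2 in parallel with the series input of stage 2, R3 + R4 = 6.630 kΩ.
R2 ‖ (R3+R4) = 2.416 kΩ.
V_A = 37.2 × 2.416/(5.97 + 2.416) = 10.72 V.
Then the unloaded second divider: V_B = V_A × R4/(R3+R4) = 10.72 × 0.7315 = 7.839 V.

V_B ≈ 7.84 V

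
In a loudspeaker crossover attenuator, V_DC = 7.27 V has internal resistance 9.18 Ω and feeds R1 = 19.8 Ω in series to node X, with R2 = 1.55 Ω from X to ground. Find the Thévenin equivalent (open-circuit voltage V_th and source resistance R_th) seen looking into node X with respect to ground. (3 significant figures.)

R1' = 9.18 + 19.8 = 28.98 Ω (source resistance + R1).
V_th is the unloaded tap voltage: V_DC · R2/(R1'+R2) = 7.27 × 0.05077 = 0.3691 V.
Looking into X with the source shorted: R_th = R1'·R2/(R1'+R2) = 28.98 × 1.55/30.53 = 1.471 Ω.

V_th ≈ 0.369 V, R_th ≈ 1.47 Ω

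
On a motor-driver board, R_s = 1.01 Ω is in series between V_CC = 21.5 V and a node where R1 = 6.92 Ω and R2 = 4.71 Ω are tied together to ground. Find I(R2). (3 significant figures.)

I ≈ 3.36 A

Equivalent of the parallel group: R_p = 2.803 Ω.
Node voltage V_A = V_CC · R_p/(R_s + R_p) = 21.5 × 0.7351 = 15.80 V.
I(R2) = V_A / R2 = 15.80/4.71 = 3.355 A.
(Equivalently: I_total = 5.639 A, then current-divider fraction G_k/ΣG = 0.5950.)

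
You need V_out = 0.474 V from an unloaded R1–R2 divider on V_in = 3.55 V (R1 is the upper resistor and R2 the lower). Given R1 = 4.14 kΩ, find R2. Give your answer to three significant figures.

The divider ratio is R2/(R1+R2) = 0.474/3.55 = 0.1335.
R2 = R1 · 0.1335/(1 − 0.1335) = 0.6380 kΩ.

R2 ≈ 0.638 kΩ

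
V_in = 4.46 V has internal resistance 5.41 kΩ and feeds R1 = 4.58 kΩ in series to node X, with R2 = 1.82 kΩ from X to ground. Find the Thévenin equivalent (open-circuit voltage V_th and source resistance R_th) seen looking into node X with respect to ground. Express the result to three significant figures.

V_th ≈ 0.687 V, R_th ≈ 1.54 kΩ

R1' = 5.41 + 4.58 = 9.990 kΩ (source resistance + R1).
With X open, the divider is unloaded: V_th = 4.46 × 1.82/11.81 = 0.6873 V.
Looking into X with the source shorted: R_th = R1'·R2/(R1'+R2) = 9.990 × 1.82/11.81 = 1.540 kΩ.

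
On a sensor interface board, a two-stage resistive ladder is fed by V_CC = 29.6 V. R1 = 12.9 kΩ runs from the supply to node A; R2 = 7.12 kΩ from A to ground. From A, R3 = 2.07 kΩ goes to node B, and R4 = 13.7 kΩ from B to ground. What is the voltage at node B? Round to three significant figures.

V_B ≈ 7.08 V

Node A sees R2 in parallel with the series input of stage 2, R3 + R4 = 15.77 kΩ.
Effective lower resistance at A: R2 ‖ 15.77 = 4.905 kΩ.
First divider: V_A = V_CC · 4.905/(12.9 + 4.905) = 8.155 V.
Then the unloaded second divider: V_B = V_A × R4/(R3+R4) = 8.155 × 0.8687 = 7.084 V.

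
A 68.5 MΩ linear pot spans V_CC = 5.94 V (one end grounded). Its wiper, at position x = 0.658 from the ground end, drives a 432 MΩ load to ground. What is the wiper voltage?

V_out ≈ 3.77 V

Split the track: R_lower = x·R_p = 45.07 MΩ, R_upper = (1−x)·R_p = 23.43 MΩ.
R_L loads the lower segment: effective lower R = 40.81 MΩ.
Loaded-divider output: V_out = 5.94 × 0.6353 = 3.774 V.
(Unloaded: V_out = x·V_CC = 3.91 V.)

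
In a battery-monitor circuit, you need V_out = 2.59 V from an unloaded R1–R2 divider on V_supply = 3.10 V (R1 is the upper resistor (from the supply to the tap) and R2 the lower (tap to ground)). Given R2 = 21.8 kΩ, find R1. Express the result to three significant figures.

The divider ratio is R2/(R1+R2) = 2.59/3.10 = 0.8355.
So R1 = R2 · (V_supply/V_out − 1) = 21.8 × (3.10/2.59 − 1) = 21.8 × 0.1969 = 4.293 kΩ.

R1 ≈ 4.29 kΩ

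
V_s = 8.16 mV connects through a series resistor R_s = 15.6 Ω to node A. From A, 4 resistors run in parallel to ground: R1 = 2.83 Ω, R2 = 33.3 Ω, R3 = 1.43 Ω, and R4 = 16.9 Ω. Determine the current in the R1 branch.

I ≈ 0.153 mA

Combine the parallel branches: R_p = (1/2.83 + 1/33.3 + 1/1.43 + 1/16.9)⁻¹ = 0.8758 Ω.
Node voltage V_A = V_s · R_p/(R_s + R_p) = 8.16 × 0.05315 = 0.4337 mV.
I(R1) = V_A / R1 = 0.4337/2.83 = 0.1533 mA.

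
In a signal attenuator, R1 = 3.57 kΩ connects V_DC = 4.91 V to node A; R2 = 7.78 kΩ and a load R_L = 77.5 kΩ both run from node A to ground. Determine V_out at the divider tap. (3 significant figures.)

V_out ≈ 3.26 V

The load sits in parallel with R2, giving an effective lower resistance R2' = R2·R_L/(R2+R_L) = 7.070 kΩ.
Voltage divider with the loaded lower leg: V_out = 4.91 × 7.070/(3.57 + 7.070) = 4.91 × 0.6645 = 3.263 V.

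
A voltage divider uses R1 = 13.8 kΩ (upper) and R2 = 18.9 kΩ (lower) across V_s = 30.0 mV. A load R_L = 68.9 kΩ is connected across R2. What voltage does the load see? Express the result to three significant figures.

First combine the lower leg with the load: R2 ‖ R_L = 14.83 kΩ.
Voltage divider with the loaded lower leg: V_out = 30.0 × 14.83/(13.8 + 14.83) = 30.0 × 0.5180 = 15.54 mV.

V_out ≈ 15.5 mV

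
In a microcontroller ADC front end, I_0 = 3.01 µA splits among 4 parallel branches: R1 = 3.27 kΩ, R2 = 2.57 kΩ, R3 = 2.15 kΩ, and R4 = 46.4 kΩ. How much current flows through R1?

I ≈ 0.779 µA

Total conductance ΣG = 1/3.27 + 1/2.57 + 1/2.15 + 1/46.4 = 1.182 (units of 1/kΩ).
Current divider: I(R1) = I_0 · G_k/ΣG = 3.01 × (0.3058/1.182) = 3.01 × 0.2588 = 0.7790 µA.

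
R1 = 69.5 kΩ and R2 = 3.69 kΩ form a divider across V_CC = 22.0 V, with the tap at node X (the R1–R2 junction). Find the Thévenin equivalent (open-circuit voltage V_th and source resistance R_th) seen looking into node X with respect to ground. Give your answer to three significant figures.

V_th is the unloaded tap voltage: V_CC · R2/(R1+R2) = 22.0 × 0.05042 = 1.109 V.
With V_CC suppressed (replaced by a short), R_th = R1 ‖ R2 = (69.50 × 3.69)/(69.50 + 3.69) = 3.504 kΩ.

V_th ≈ 1.11 V, R_th ≈ 3.50 kΩ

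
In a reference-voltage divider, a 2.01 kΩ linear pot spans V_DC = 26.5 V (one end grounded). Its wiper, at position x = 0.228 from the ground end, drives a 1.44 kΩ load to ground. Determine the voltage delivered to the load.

V_out ≈ 4.85 V

Split the track: R_lower = x·R_p = 0.4583 kΩ, R_upper = (1−x)·R_p = 1.552 kΩ.
R_L loads the lower segment: effective lower R = 0.3476 kΩ.
V_out = 26.5 × 0.3476/(1.552 + 0.3476) = 4.850 V.
(Unloaded: V_out = x·V_DC = 6.04 V.)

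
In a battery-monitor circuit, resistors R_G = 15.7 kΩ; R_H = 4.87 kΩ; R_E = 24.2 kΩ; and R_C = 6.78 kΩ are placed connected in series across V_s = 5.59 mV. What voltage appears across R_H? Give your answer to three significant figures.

V ≈ 0.528 mV

ΣR = 15.7 + 4.87 + 24.2 + 6.78 = 51.55 kΩ.
Voltage divider: V = V_s · (4.870 / 51.55) = 5.59 × 0.09447 = 0.5281 mV.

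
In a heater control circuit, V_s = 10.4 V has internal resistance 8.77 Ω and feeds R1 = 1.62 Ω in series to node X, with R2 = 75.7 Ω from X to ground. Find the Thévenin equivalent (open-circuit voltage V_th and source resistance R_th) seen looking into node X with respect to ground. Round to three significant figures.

V_th ≈ 9.14 V, R_th ≈ 9.14 Ω

R1' = 8.77 + 1.62 = 10.39 Ω (source resistance + R1).
Open-circuit (no load on X): V_th = V_s · R2/(R1' + R2) = 10.4 × 75.7/(10.39 + 75.7) = 9.145 V.
Zeroing V_s shorts the top of R1' to ground, so R_th = R1' ‖ R2 = 9.136 Ω.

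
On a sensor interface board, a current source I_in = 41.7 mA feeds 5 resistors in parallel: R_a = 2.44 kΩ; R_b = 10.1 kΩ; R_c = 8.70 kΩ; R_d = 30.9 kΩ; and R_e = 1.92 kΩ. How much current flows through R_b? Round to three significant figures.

I ≈ 3.51 mA

ΣG = 1/2.44 + 1/10.1 + 1/8.70 + 1/30.9 + 1/1.92 = 1.177.
R_b takes the fraction G_k/ΣG = 0.09901/1.177 = 0.08412, so I = 41.7 × 0.08412 = 3.508 mA.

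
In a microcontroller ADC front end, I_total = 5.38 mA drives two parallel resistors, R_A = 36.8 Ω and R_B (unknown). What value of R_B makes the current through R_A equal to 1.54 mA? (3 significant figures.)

R_B ≈ 14.8 Ω

The fraction through R_A equals R_B/(R_A+R_B).
With f = 0.2862, R_B = R_A · f/(1−f) = 36.8 × 0.4010 = 14.76 Ω.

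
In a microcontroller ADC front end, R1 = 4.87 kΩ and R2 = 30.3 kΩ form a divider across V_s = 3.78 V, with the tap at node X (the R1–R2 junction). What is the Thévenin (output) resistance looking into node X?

Zeroing V_s shorts the top of R1 to ground, so R_th = R1 ‖ R2 = 4.196 kΩ.

R_th ≈ 4.20 kΩ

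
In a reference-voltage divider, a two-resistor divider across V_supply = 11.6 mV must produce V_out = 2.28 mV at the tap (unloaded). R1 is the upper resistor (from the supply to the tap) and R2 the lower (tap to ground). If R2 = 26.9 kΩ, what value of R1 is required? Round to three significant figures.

The divider ratio is R2/(R1+R2) = 2.28/11.6 = 0.1966.
R1 = R2·(1/k − 1) = 26.9 × 4.088 = 110.0 kΩ.

R1 ≈ 110 kΩ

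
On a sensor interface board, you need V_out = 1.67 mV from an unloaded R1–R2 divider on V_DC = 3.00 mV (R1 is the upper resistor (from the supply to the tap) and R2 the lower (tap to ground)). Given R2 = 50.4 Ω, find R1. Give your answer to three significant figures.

The divider ratio is R2/(R1+R2) = 1.67/3.00 = 0.5567.
R1 = R2·(1/k − 1) = 50.4 × 0.7964 = 40.14 Ω.

R1 ≈ 40.1 Ω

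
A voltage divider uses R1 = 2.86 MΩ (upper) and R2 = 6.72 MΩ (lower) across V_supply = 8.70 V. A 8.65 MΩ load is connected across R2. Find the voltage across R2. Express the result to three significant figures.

V_out ≈ 4.95 V

R2 ‖ R_L = (6.72 × 8.65)/(6.72 + 8.65) = 3.782 MΩ.
Now apply the divider: V_out = 8.70 × 0.5694 = 4.954 V.
(Unloaded it would be 6.10 V; the load pulls it down.)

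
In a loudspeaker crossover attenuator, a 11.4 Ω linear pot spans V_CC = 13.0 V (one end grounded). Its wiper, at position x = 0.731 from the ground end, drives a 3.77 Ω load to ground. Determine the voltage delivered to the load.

V_out ≈ 5.96 V

Split the track: R_lower = x·R_p = 8.333 Ω, R_upper = (1−x)·R_p = 3.067 Ω.
(x·R_p) ‖ R_L = 2.596 Ω.
Then V_out = V_CC · 2.596/(3.067 + 2.596) = 5.959 V.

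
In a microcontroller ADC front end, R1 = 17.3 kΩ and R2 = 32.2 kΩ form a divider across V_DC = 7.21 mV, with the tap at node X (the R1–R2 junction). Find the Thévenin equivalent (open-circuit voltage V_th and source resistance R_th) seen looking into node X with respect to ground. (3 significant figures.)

V_th is the unloaded tap voltage: V_DC · R2/(R1+R2) = 7.21 × 0.6505 = 4.690 mV.
With V_DC suppressed (replaced by a short), R_th = R1 ‖ R2 = (17.30 × 32.2)/(17.30 + 32.2) = 11.25 kΩ.

V_th ≈ 4.69 mV, R_th ≈ 11.3 kΩ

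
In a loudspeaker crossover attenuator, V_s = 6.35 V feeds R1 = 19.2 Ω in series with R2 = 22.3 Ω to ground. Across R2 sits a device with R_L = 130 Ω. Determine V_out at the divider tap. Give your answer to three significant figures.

R2 ‖ R_L = (22.3 × 130)/(22.3 + 130) = 19.03 Ω.
Voltage divider with the loaded lower leg: V_out = 6.35 × 19.03/(19.2 + 19.03) = 6.35 × 0.4978 = 3.161 V.
(Unloaded it would be 3.41 V; the load pulls it down.)

V_out ≈ 3.16 V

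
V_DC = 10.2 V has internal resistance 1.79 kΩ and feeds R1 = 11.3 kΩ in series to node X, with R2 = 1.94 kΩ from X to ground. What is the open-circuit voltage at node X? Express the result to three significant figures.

V_th ≈ 1.32 V

R1' = 1.79 + 11.3 = 13.09 kΩ (source resistance + R1).
V_th is the unloaded tap voltage: V_DC · R2/(R1'+R2) = 10.2 × 0.1291 = 1.317 V.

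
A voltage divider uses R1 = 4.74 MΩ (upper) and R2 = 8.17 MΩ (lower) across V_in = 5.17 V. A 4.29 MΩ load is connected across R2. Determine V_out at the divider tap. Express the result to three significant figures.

V_out ≈ 1.93 V

R2 ‖ R_L = (8.17 × 4.29)/(8.17 + 4.29) = 2.813 MΩ.
Now apply the divider: V_out = 5.17 × 0.3724 = 1.925 V.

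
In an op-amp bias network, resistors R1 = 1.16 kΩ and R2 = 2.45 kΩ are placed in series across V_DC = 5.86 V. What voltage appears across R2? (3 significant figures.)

ΣR = 1.16 + 2.45 = 3.610 kΩ.
By the voltage-divider rule, V = 5.86 × 2.450/3.610 = 3.977 V.

V ≈ 3.98 V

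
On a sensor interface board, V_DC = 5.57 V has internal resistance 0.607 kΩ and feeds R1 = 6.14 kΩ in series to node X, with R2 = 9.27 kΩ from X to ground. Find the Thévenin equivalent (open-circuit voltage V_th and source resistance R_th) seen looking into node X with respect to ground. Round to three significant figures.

V_th ≈ 3.22 V, R_th ≈ 3.90 kΩ

R1' = 0.607 + 6.14 = 6.747 kΩ (source resistance + R1).
With X open, the divider is unloaded: V_th = 5.57 × 9.27/16.02 = 3.224 V.
With V_DC suppressed (replaced by a short), R_th = R1' ‖ R2 = (6.747 × 9.27)/(6.747 + 9.27) = 3.905 kΩ.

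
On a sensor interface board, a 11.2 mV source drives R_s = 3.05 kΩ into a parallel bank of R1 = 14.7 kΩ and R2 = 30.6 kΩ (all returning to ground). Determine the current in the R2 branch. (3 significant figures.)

Combine the parallel branches: R_p = (1/14.7 + 1/30.6)⁻¹ = 9.930 kΩ.
V_A = 11.2 × 9.930/12.98 = 8.568 mV.
Branch current I = V_A/R2 = 8.568/30.6 = 0.2800 µA.

I ≈ 0.280 µA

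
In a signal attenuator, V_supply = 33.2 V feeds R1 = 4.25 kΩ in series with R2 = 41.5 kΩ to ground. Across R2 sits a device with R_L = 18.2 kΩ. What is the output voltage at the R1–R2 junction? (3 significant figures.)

V_out ≈ 24.9 V

R2 ‖ R_L = (41.5 × 18.2)/(41.5 + 18.2) = 12.65 kΩ.
Now apply the divider: V_out = 33.2 × 0.7485 = 24.85 V.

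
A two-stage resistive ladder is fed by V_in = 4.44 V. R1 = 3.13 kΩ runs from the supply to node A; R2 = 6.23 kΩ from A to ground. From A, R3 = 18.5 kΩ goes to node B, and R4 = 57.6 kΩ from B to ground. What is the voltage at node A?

Looking into the second stage from A: R3 + R4 = 76.10 kΩ appears in parallel with R2.
Effective lower resistance at A: R2 ‖ 76.10 = 5.759 kΩ.
V_A = 4.44 × 5.759/(3.13 + 5.759) = 2.877 V.

V_A ≈ 2.88 V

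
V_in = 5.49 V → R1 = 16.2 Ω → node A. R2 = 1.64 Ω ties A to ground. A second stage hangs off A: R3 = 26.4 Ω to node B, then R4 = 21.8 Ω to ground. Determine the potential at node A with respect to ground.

V_A ≈ 0.490 V

Looking into the second stage from A: R3 + R4 = 48.20 Ω appears in parallel with R2.
Effective lower resistance at A: R2 ‖ 48.20 = 1.586 Ω.
So V_A = 5.49 × 0.08917 = 0.4896 V.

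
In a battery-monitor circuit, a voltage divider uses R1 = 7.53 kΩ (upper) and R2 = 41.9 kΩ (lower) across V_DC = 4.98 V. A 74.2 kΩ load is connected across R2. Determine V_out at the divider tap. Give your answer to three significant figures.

First combine the lower leg with the load: R2 ‖ R_L = 26.78 kΩ.
Now apply the divider: V_out = 4.98 × 0.7805 = 3.887 V.
(Unloaded it would be 4.22 V; the load pulls it down.)

V_out ≈ 3.89 V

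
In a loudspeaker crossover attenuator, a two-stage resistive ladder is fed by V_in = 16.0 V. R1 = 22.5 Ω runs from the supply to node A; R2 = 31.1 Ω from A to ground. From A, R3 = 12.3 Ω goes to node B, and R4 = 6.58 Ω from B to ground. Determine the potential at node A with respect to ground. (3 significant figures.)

Looking into the second stage from A: R3 + R4 = 18.88 Ω appears in parallel with R2.
Effective lower resistance at A: R2 ‖ 18.88 = 11.75 Ω.
First divider: V_A = V_in · 11.75/(22.5 + 11.75) = 5.488 V.

V_A ≈ 5.49 V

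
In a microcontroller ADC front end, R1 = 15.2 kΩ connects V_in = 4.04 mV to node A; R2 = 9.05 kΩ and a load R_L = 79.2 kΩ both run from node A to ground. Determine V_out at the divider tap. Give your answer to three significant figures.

V_out ≈ 1.41 mV

First combine the lower leg with the load: R2 ‖ R_L = 8.122 kΩ.
Then V_out = V_in · R2'/(R1 + R2') = 4.04 × 8.122/23.32 = 1.407 mV.
(Unloaded it would be 1.51 mV; the load pulls it down.)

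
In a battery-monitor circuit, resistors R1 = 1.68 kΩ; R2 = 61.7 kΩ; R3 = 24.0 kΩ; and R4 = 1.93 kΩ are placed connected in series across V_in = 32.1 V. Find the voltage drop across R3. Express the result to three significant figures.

Total series resistance ΣR = 1.68 + 61.7 + 24.0 + 1.93 = 89.31 kΩ.
V = V_in · R/ΣR = 32.1 × 0.2687 = 8.626 V.

V ≈ 8.63 V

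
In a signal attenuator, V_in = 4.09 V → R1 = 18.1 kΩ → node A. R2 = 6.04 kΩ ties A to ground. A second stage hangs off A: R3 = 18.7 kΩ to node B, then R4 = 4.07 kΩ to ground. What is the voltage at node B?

V_B ≈ 0.153 V

The second stage (R3 + R4 = 22.77 kΩ) loads node A in parallel with R2.
Effective lower resistance at A: R2 ‖ 22.77 = 4.774 kΩ.
V_A = 4.09 × 4.774/(18.1 + 4.774) = 0.8536 V.
V_B = V_A × 0.1787 = 0.1526 V.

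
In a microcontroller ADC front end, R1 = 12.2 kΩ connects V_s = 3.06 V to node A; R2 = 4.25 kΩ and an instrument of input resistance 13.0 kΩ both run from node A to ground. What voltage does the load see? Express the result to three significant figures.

V_out ≈ 0.636 V

First combine the lower leg with the load: R2 ‖ R_L = 3.203 kΩ.
Then V_out = V_s · R2'/(R1 + R2') = 3.06 × 3.203/15.40 = 0.6363 V.
(Unloaded it would be 0.791 V; the load pulls it down.)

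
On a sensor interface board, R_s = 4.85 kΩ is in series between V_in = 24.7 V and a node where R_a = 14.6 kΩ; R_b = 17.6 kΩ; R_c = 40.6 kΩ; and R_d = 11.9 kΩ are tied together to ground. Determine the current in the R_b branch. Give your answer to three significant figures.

I ≈ 0.657 mA

Combine the parallel branches: R_p = (1/14.6 + 1/17.6 + 1/40.6 + 1/11.9)⁻¹ = 4.274 kΩ.
V_A by voltage divider: V_A = 24.7 × 4.274/(4.85 + 4.274) = 11.57 V.
I(R_b) = V_A / R_b = 11.57/17.6 = 0.6574 mA.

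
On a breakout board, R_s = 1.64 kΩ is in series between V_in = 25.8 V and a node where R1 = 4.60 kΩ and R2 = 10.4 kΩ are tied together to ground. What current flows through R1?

Equivalent of the parallel group: R_p = 3.189 kΩ.
V_A by voltage divider: V_A = 25.8 × 3.189/(1.64 + 3.189) = 17.04 V.
I(R1) = V_A / R1 = 17.04/4.60 = 3.704 mA.

I ≈ 3.70 mA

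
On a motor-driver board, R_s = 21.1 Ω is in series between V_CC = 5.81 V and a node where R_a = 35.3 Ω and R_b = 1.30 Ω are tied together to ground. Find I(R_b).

Combine the parallel branches: R_p = (1/35.3 + 1/1.30)⁻¹ = 1.254 Ω.
V_A = 5.81 × 1.254/22.35 = 0.3259 V.
I(R_b) = V_A / R_b = 0.3259/1.30 = 0.2507 A.

I ≈ 0.251 A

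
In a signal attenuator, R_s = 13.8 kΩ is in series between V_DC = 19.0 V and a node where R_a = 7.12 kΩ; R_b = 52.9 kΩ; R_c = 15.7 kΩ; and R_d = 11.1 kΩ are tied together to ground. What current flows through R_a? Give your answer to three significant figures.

Equivalent of the parallel group: R_p = 3.193 kΩ.
Node voltage V_A = V_DC · R_p/(R_s + R_p) = 19.0 × 0.1879 = 3.571 V.
Branch current I = V_A/R_a = 3.571/7.12 = 0.5015 mA.

I ≈ 0.501 mA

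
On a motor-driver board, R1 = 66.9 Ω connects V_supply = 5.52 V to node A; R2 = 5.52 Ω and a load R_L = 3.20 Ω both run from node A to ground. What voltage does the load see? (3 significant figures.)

V_out ≈ 0.162 V

R2 ‖ R_L = (5.52 × 3.20)/(5.52 + 3.20) = 2.026 Ω.
Now apply the divider: V_out = 5.52 × 0.02939 = 0.1622 V.
(Unloaded it would be 0.421 V; the load pulls it down.)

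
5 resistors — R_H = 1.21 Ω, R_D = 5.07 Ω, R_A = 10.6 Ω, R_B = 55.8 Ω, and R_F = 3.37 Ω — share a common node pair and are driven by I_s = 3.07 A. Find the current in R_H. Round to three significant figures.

I ≈ 1.77 A

ΣG = 1/1.21 + 1/5.07 + 1/10.6 + 1/55.8 + 1/3.37 = 1.433.
R_H takes the fraction G_k/ΣG = 0.8264/1.433 = 0.5769, so I = 3.07 × 0.5769 = 1.771 A.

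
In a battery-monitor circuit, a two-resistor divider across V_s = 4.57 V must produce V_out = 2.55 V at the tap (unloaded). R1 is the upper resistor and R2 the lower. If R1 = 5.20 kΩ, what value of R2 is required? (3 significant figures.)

The divider ratio is R2/(R1+R2) = 2.55/4.57 = 0.5580.
Rearranging, R2 = R1·k/(1−k) = 5.20 × 1.262 = 6.564 kΩ.

R2 ≈ 6.56 kΩ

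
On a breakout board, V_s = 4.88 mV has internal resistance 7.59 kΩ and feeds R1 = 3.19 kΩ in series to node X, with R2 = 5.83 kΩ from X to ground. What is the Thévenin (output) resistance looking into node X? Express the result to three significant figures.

R1' = 7.59 + 3.19 = 10.78 kΩ (source resistance + R1).
Looking into X with the source shorted: R_th = R1'·R2/(R1'+R2) = 10.78 × 5.83/16.61 = 3.784 kΩ.

R_th ≈ 3.78 kΩ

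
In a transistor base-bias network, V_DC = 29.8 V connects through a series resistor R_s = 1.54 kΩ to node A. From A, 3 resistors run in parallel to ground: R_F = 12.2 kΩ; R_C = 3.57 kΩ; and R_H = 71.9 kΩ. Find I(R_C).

I ≈ 5.29 mA

Parallel bank: R_p = 1/(1/12.2 + 1/3.57 + 1/71.9) = 2.660 kΩ.
V_A = 29.8 × 2.660/4.200 = 18.87 V.
I(R_C) = V_A / R_C = 18.87/3.57 = 5.286 mA.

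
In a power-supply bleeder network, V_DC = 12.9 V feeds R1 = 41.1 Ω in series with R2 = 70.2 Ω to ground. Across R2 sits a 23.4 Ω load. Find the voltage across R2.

V_out ≈ 3.86 V

First combine the lower leg with the load: R2 ‖ R_L = 17.55 Ω.
Voltage divider with the loaded lower leg: V_out = 12.9 × 17.55/(41.1 + 17.55) = 12.9 × 0.2992 = 3.860 V.
(Unloaded it would be 8.14 V; the load pulls it down.)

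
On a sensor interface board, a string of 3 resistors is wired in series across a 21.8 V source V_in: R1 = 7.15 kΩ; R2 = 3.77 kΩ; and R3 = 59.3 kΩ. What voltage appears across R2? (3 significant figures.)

V ≈ 1.17 V

Series total: ΣR = 7.15 + 3.77 + 59.3 = 70.22 kΩ.
By the voltage-divider rule, V = 21.8 × 3.770/70.22 = 1.170 V.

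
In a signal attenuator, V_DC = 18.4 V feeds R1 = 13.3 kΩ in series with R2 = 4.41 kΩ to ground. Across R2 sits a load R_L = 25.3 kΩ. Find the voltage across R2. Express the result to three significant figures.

The load sits in parallel with R2, giving an effective lower resistance R2' = R2·R_L/(R2+R_L) = 3.755 kΩ.
Voltage divider with the loaded lower leg: V_out = 18.4 × 3.755/(13.3 + 3.755) = 18.4 × 0.2202 = 4.051 V.

V_out ≈ 4.05 V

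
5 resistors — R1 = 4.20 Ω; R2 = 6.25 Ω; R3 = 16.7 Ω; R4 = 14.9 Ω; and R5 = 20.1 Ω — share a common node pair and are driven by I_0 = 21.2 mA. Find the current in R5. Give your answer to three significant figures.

Conductances: ΣG = 1/4.20 + 1/6.25 + 1/16.7 + 1/14.9 + 1/20.1 = 0.5748 (1/Ω).
R5 takes the fraction G_k/ΣG = 0.04975/0.5748 = 0.08655, so I = 21.2 × 0.08655 = 1.835 mA.

I ≈ 1.83 mA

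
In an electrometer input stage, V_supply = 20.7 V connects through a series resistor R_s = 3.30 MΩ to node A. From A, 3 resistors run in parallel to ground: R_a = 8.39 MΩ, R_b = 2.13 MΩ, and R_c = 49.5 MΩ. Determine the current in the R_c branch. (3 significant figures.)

Parallel bank: R_p = 1/(1/8.39 + 1/2.13 + 1/49.5) = 1.642 MΩ.
Node voltage V_A = V_supply · R_p/(R_s + R_p) = 20.7 × 0.3323 = 6.879 V.
I(R_c) = V_A / R_c = 6.879/49.5 = 0.1390 µA.

I ≈ 0.139 µA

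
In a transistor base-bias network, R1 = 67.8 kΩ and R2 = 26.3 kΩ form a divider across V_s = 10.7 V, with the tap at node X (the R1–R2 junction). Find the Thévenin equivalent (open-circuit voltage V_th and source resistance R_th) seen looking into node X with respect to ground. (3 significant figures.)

V_th ≈ 2.99 V, R_th ≈ 18.9 kΩ

With X open, the divider is unloaded: V_th = 10.7 × 26.3/94.10 = 2.991 V.
Zeroing V_s shorts the top of R1 to ground, so R_th = R1 ‖ R2 = 18.95 kΩ.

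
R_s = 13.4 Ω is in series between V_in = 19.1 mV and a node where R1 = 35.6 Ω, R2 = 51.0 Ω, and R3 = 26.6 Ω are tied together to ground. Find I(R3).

I ≈ 0.335 mA

Combine the parallel branches: R_p = (1/35.6 + 1/51.0 + 1/26.6)⁻¹ = 11.72 Ω.
V_A = 19.1 × 11.72/25.12 = 8.913 mV.
Branch current I = V_A/R3 = 8.913/26.6 = 0.3351 mA.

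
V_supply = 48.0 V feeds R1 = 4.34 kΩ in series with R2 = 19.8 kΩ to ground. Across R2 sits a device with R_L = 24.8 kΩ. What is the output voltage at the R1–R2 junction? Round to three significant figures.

The load sits in parallel with R2, giving an effective lower resistance R2' = R2·R_L/(R2+R_L) = 11.01 kΩ.
Now apply the divider: V_out = 48.0 × 0.7173 = 34.43 V.

V_out ≈ 34.4 V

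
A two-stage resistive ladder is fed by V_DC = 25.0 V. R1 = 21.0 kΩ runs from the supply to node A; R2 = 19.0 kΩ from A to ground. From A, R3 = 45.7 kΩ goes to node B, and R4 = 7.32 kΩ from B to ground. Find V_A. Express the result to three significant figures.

Node A sees R2 in parallel with the series input of stage 2, R3 + R4 = 53.02 kΩ.
R2 ‖ (R3+R4) = 13.99 kΩ.
So V_A = 25.0 × 0.3998 = 9.995 V.

V_A ≈ 9.99 V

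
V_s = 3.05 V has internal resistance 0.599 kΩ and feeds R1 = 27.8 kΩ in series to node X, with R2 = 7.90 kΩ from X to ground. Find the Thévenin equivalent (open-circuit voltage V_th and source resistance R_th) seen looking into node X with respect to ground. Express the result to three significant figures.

V_th ≈ 0.664 V, R_th ≈ 6.18 kΩ

R1' = 0.599 + 27.8 = 28.40 kΩ (source resistance + R1).
V_th is the unloaded tap voltage: V_s · R2/(R1'+R2) = 3.05 × 0.2176 = 0.6638 V.
Zeroing V_s shorts the top of R1' to ground, so R_th = R1' ‖ R2 = 6.181 kΩ.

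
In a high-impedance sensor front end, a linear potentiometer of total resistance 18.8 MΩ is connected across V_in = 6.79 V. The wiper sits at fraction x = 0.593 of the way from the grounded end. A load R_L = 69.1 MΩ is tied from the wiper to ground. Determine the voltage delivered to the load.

V_out ≈ 3.78 V

The pot divides into 7.652 MΩ above the wiper and 11.15 MΩ below.
(x·R_p) ‖ R_L = 9.600 MΩ.
Loaded-divider output: V_out = 6.79 × 0.5565 = 3.778 V.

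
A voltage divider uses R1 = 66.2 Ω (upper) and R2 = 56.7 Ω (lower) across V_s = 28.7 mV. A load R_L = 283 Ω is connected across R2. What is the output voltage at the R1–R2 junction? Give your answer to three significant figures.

V_out ≈ 12.0 mV

The load sits in parallel with R2, giving an effective lower resistance R2' = R2·R_L/(R2+R_L) = 47.24 Ω.
Voltage divider with the loaded lower leg: V_out = 28.7 × 47.24/(66.2 + 47.24) = 28.7 × 0.4164 = 11.95 mV.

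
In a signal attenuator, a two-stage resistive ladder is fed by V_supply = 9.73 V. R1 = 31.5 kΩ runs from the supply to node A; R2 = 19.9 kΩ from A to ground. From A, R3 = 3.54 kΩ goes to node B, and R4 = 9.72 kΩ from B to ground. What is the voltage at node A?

Looking into the second stage from A: R3 + R4 = 13.26 kΩ appears in parallel with R2.
Effective lower resistance at A: R2 ‖ 13.26 = 7.958 kΩ.
So V_A = 9.73 × 0.2017 = 1.962 V.

V_A ≈ 1.96 V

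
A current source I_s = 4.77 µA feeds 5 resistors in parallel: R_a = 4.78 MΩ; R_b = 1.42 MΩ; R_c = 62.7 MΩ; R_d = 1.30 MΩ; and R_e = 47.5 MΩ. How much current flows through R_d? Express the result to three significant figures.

I ≈ 2.13 µA

Conductances: ΣG = 1/4.78 + 1/1.42 + 1/62.7 + 1/1.30 + 1/47.5 = 1.720 (1/MΩ).
R_d takes the fraction G_k/ΣG = 0.7692/1.720 = 0.4473, so I = 4.77 × 0.4473 = 2.134 µA.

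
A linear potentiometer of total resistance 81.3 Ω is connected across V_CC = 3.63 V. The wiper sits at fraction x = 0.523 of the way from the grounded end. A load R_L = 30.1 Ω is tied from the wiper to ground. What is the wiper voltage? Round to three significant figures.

V_out ≈ 1.13 V

Split the track: R_lower = x·R_p = 42.52 Ω, R_upper = (1−x)·R_p = 38.78 Ω.
Lower segment in parallel with the load: 42.52 ‖ 30.1 = 17.62 Ω.
Then V_out = V_CC · 17.62/(38.78 + 17.62) = 1.134 V.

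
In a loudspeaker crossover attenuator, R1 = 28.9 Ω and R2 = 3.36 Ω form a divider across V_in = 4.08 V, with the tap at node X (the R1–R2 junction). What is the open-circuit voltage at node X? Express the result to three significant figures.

Open-circuit (no load on X): V_th = V_in · R2/(R1 + R2) = 4.08 × 3.36/(28.90 + 3.36) = 0.4249 V.

V_th ≈ 0.425 V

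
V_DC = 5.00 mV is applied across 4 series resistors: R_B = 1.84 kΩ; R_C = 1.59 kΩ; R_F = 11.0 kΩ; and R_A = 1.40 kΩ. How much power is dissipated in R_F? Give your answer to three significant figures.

P ≈ 1.10 nW

The common current is I = 5.00/15.83 = 0.3159 µA.
V(R_F) = I·R = 3.474 mV; P = V·I = 3.474 × 0.3159 = 1.097 nW.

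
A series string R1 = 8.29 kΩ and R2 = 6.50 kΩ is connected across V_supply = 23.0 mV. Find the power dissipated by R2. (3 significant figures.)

ΣR = 14.79 kΩ → I = 23.0/14.79 = 1.555 µA.
P(R2) = I²·R2 = (1.555)² × 6.50 = 15.72 nW.

P ≈ 15.7 nW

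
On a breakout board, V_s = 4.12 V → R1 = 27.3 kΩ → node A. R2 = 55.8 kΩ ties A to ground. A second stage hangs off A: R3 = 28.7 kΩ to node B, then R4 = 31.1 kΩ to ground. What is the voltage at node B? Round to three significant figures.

Looking into the second stage from A: R3 + R4 = 59.80 kΩ appears in parallel with R2.
Effective lower resistance at A: R2 ‖ 59.80 = 28.87 kΩ.
So V_A = 4.12 × 0.5139 = 2.117 V.
V_B = V_A × 0.5201 = 1.101 V.

V_B ≈ 1.10 V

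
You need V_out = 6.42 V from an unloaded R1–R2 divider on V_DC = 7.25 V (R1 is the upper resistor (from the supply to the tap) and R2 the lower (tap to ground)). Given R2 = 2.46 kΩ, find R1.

R1 ≈ 0.318 kΩ

The divider ratio is R2/(R1+R2) = 6.42/7.25 = 0.8855.
Rearranging, R1 = R2·(1−k)/k = 2.46 × 0.1293 = 0.3180 kΩ.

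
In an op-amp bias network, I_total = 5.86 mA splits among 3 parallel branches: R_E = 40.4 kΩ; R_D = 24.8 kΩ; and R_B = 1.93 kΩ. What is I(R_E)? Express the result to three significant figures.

I ≈ 0.249 mA

ΣG = 1/40.4 + 1/24.8 + 1/1.93 = 0.5832.
R_E takes the fraction G_k/ΣG = 0.02475/0.5832 = 0.04244, so I = 5.86 × 0.04244 = 0.2487 mA.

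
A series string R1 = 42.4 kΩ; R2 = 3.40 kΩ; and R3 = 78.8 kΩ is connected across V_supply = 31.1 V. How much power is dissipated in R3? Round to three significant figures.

P ≈ 4.91 mW

The common current is I = 31.1/124.6 = 0.2496 mA.
P(R3) = I²·R3 = (0.2496)² × 78.8 = 4.909 mW.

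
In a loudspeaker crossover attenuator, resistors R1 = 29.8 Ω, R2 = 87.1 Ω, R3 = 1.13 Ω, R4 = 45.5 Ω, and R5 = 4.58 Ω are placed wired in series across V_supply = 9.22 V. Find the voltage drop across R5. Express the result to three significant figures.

Series total: ΣR = 29.8 + 87.1 + 1.13 + 45.5 + 4.58 = 168.1 Ω.
V = V_supply · R/ΣR = 9.22 × 0.02724 = 0.2512 V.

V ≈ 0.251 V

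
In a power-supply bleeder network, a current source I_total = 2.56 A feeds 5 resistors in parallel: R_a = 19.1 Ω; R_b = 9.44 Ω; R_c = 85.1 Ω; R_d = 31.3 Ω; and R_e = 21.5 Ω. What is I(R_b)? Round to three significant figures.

Conductances: ΣG = 1/19.1 + 1/9.44 + 1/85.1 + 1/31.3 + 1/21.5 = 0.2485 (1/Ω).
Current divider: I(R_b) = I_total · G_k/ΣG = 2.56 × (0.1059/0.2485) = 2.56 × 0.4263 = 1.091 A.

I ≈ 1.09 A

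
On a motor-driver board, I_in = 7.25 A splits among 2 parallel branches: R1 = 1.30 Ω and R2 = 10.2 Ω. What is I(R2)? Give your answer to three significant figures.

I ≈ 0.820 A

With just two branches, the current splits inversely with resistance.
I(R2) = 7.25 × 1.30/(1.30 + 10.2) = 7.25 × 0.1130 = 0.8196 A.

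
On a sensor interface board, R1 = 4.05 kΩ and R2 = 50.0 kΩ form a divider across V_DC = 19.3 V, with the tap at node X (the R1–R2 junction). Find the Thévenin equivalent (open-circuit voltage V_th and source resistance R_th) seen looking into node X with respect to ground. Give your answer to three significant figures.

V_th is the unloaded tap voltage: V_DC · R2/(R1+R2) = 19.3 × 0.9251 = 17.85 V.
With V_DC suppressed (replaced by a short), R_th = R1 ‖ R2 = (4.050 × 50.0)/(4.050 + 50.0) = 3.747 kΩ.

V_th ≈ 17.9 V, R_th ≈ 3.75 kΩ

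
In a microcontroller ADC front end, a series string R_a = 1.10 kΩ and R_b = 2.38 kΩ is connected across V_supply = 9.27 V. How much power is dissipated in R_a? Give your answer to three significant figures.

P ≈ 7.81 mW

Series current I = V_supply/ΣR = 9.27/3.480 = 2.664 mA.
P(R_a) = I²·R_a = (2.664)² × 1.10 = 7.805 mW.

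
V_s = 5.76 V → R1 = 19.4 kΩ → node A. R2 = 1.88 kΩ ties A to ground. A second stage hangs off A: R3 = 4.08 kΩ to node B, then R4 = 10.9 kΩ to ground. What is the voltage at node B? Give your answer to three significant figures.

V_B ≈ 0.332 V

The second stage (R3 + R4 = 14.98 kΩ) loads node A in parallel with R2.
R2 ‖ (R3+R4) = 1.670 kΩ.
So V_A = 5.76 × 0.07928 = 0.4566 V.
Then the unloaded second divider: V_B = V_A × R4/(R3+R4) = 0.4566 × 0.7276 = 0.3323 V.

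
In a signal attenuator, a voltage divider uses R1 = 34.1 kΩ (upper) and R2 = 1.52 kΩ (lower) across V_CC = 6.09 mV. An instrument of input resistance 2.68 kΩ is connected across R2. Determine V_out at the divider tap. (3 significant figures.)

V_out ≈ 0.168 mV

First combine the lower leg with the load: R2 ‖ R_L = 0.9699 kΩ.
Then V_out = V_CC · R2'/(R1 + R2') = 6.09 × 0.9699/35.07 = 0.1684 mV.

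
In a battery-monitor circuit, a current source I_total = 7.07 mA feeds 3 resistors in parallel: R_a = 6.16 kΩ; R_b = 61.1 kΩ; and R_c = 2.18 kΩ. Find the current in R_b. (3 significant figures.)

I ≈ 0.182 mA

ΣG = 1/6.16 + 1/61.1 + 1/2.18 = 0.6374.
Current divider: I(R_b) = I_total · G_k/ΣG = 7.07 × (0.01637/0.6374) = 7.07 × 0.02568 = 0.1815 mA.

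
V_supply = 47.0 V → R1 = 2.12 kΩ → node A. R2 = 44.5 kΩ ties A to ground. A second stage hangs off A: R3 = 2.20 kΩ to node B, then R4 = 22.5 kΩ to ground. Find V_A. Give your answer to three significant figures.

The second stage (R3 + R4 = 24.70 kΩ) loads node A in parallel with R2.
R2 ‖ (R3+R4) = 15.88 kΩ.
So V_A = 47.0 × 0.8822 = 41.47 V.

V_A ≈ 41.5 V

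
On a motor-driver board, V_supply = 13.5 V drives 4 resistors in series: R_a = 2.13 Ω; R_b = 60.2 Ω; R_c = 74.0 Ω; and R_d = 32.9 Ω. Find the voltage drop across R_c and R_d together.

Series total: ΣR = 2.13 + 60.2 + 74.0 + 32.9 = 169.2 Ω.
R_{R_c..R_d} = 74.0 + 32.9 = 106.9 Ω.
By the voltage-divider rule, V = 13.5 × 106.9/169.2 = 8.528 V.

V ≈ 8.53 V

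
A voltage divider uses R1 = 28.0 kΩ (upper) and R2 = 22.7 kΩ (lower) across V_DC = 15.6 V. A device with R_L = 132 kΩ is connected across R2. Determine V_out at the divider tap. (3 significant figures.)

V_out ≈ 6.38 V

The load sits in parallel with R2, giving an effective lower resistance R2' = R2·R_L/(R2+R_L) = 19.37 kΩ.
Then V_out = V_DC · R2'/(R1 + R2') = 15.6 × 19.37/47.37 = 6.379 V.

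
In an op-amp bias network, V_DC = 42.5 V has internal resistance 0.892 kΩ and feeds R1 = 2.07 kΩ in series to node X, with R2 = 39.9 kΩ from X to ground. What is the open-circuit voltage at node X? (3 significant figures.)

R1' = 0.892 + 2.07 = 2.962 kΩ (source resistance + R1).
Open-circuit (no load on X): V_th = V_DC · R2/(R1' + R2) = 42.5 × 39.9/(2.962 + 39.9) = 39.56 V.

V_th ≈ 39.6 V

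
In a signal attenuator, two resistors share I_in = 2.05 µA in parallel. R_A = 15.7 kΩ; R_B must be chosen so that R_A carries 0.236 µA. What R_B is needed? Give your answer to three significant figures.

Two-branch current divider: I_A = I_in · R_B/(R_A + R_B).
0.236/2.05 = R_B/(R_A + R_B) → R_B = R_A · (0.1151)/(1 − 0.1151) = 15.7 × 0.1301 = 2.043 kΩ.

R_B ≈ 2.04 kΩ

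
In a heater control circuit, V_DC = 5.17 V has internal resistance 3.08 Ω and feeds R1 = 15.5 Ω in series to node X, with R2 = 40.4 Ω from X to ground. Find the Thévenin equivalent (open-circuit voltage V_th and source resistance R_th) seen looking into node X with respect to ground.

R1' = 3.08 + 15.5 = 18.58 Ω (source resistance + R1).
With X open, the divider is unloaded: V_th = 5.17 × 40.4/58.98 = 3.541 V.
Zeroing V_DC shorts the top of R1' to ground, so R_th = R1' ‖ R2 = 12.73 Ω.

V_th ≈ 3.54 V, R_th ≈ 12.7 Ω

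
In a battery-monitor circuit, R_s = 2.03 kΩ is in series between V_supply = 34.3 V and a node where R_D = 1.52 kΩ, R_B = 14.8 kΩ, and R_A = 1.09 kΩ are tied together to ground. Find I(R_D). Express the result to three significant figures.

Combine the parallel branches: R_p = (1/1.52 + 1/14.8 + 1/1.09)⁻¹ = 0.6087 kΩ.
V_A = 34.3 × 0.6087/2.639 = 7.912 V.
Branch current I = V_A/R_D = 7.912/1.52 = 5.205 mA.
(Equivalently: I_total = 13.00 mA, then current-divider fraction G_k/ΣG = 0.4004.)

I ≈ 5.21 mA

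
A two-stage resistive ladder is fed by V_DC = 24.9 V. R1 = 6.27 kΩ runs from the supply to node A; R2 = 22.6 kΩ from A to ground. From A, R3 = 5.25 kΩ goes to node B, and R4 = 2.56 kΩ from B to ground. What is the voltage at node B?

V_B ≈ 3.92 V

Looking into the second stage from A: R3 + R4 = 7.810 kΩ appears in parallel with R2.
Effective lower resistance at A: R2 ‖ 7.810 = 5.804 kΩ.
V_A = 24.9 × 5.804/(6.27 + 5.804) = 11.97 V.
Then the unloaded second divider: V_B = V_A × R4/(R3+R4) = 11.97 × 0.3278 = 3.923 V.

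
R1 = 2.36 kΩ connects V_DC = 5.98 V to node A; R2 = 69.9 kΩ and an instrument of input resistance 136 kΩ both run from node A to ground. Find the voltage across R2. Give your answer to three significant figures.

First combine the lower leg with the load: R2 ‖ R_L = 46.17 kΩ.
Now apply the divider: V_out = 5.98 × 0.9514 = 5.689 V.

V_out ≈ 5.69 V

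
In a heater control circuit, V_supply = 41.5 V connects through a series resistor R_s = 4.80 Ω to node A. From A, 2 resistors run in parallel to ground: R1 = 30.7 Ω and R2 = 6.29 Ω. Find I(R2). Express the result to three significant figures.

Equivalent of the parallel group: R_p = 5.220 Ω.
V_A by voltage divider: V_A = 41.5 × 5.220/(4.80 + 5.220) = 21.62 V.
Branch current I = V_A/R2 = 21.62/6.29 = 3.437 A.

I ≈ 3.44 A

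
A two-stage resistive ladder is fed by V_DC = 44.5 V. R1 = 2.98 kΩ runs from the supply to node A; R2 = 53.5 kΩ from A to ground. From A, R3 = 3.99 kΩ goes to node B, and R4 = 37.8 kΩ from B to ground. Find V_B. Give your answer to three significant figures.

V_B ≈ 35.7 V

The second stage (R3 + R4 = 41.79 kΩ) loads node A in parallel with R2.
Effective lower resistance at A: R2 ‖ 41.79 = 23.46 kΩ.
First divider: V_A = V_DC · 23.46/(2.98 + 23.46) = 39.49 V.
Then the unloaded second divider: V_B = V_A × R4/(R3+R4) = 39.49 × 0.9045 = 35.72 V.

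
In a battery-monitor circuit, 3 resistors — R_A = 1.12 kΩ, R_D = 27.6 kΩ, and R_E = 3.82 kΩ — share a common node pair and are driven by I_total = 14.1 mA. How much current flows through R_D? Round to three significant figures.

Total conductance ΣG = 1/1.12 + 1/27.6 + 1/3.82 = 1.191 (units of 1/kΩ).
Current divider: I(R_D) = I_total · G_k/ΣG = 14.1 × (0.03623/1.191) = 14.1 × 0.03042 = 0.4290 mA.

I ≈ 0.429 mA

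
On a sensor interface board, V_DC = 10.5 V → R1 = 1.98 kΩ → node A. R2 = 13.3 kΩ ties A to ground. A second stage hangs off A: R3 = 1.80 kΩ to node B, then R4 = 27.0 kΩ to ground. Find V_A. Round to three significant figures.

V_A ≈ 8.62 V

The second stage (R3 + R4 = 28.80 kΩ) loads node A in parallel with R2.
R2 ‖ (R3+R4) = 9.098 kΩ.
V_A = 10.5 × 9.098/(1.98 + 9.098) = 8.623 V.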